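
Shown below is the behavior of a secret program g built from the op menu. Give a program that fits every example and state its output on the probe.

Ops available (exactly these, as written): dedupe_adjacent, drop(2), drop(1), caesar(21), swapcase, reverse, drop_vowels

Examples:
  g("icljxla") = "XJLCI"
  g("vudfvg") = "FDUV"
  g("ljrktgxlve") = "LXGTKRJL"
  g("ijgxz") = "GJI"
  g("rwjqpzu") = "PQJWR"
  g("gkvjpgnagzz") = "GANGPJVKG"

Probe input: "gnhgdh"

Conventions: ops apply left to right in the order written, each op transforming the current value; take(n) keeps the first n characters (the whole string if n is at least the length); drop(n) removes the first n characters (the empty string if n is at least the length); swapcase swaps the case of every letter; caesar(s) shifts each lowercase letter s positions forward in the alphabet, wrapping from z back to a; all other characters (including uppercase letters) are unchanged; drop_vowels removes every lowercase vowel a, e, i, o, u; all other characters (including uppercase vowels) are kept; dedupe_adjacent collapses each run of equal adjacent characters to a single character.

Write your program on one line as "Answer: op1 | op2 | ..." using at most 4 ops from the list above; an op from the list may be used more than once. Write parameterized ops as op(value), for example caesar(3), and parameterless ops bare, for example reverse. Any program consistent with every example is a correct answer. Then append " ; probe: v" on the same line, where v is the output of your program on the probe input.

reverse | swapcase | drop(2) ; probe: "GHNG"

Check, running the answer program on each example:
  "icljxla" -> "alxjlci" -> "ALXJLCI" -> "XJLCI"
  "vudfvg" -> "gvfduv" -> "GVFDUV" -> "FDUV"
  "ljrktgxlve" -> "evlxgtkrjl" -> "EVLXGTKRJL" -> "LXGTKRJL"
  "ijgxz" -> "zxgji" -> "ZXGJI" -> "GJI"
  "rwjqpzu" -> "uzpqjwr" -> "UZPQJWR" -> "PQJWR"
  "gkvjpgnagzz" -> "zzgangpjvkg" -> "ZZGANGPJVKG" -> "GANGPJVKG"
  probe: "gnhgdh" -> "hdghng" -> "HDGHNG" -> "GHNG"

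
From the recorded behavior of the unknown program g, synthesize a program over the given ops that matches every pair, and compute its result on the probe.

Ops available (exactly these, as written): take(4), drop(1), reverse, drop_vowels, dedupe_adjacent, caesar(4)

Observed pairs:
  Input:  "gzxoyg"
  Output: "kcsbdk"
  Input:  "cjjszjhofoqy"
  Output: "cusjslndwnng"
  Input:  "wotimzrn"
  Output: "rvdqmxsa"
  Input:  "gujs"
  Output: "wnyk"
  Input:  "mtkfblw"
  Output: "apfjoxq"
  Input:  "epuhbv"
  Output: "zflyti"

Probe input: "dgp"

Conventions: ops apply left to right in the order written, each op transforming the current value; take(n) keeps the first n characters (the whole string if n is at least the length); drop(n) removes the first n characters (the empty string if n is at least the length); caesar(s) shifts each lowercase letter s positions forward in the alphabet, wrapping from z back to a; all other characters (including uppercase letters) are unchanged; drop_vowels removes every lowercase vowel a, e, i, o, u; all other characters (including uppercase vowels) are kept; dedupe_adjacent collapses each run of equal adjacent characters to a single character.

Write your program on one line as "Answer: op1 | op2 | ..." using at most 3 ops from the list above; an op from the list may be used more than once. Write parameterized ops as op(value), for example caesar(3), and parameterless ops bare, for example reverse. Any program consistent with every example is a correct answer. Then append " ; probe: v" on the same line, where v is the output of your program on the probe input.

reverse | caesar(4) ; probe: "tkh"

Check, running the answer program on each example:
  "gzxoyg" -> "gyoxzg" -> "kcsbdk"
  "cjjszjhofoqy" -> "yqofohjzsjjc" -> "cusjslndwnng"
  "wotimzrn" -> "nrzmitow" -> "rvdqmxsa"
  "gujs" -> "sjug" -> "wnyk"
  "mtkfblw" -> "wlbfktm" -> "apfjoxq"
  "epuhbv" -> "vbhupe" -> "zflyti"
  probe: "dgp" -> "pgd" -> "tkh"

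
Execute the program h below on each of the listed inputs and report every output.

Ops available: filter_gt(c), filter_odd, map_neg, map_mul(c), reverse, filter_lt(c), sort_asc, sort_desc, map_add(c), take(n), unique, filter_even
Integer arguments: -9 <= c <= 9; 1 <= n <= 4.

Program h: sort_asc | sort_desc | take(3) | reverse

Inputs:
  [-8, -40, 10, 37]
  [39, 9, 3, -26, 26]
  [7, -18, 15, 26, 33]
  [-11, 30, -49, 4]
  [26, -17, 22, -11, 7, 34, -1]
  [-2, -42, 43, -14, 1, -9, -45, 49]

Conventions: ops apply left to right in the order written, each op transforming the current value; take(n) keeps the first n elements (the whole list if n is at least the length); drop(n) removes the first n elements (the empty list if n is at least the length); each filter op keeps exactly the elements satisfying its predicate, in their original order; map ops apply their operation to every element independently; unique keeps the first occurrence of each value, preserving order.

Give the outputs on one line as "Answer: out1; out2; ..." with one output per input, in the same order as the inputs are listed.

Execution, op by op:
  [-8, -40, 10, 37] -> [-40, -8, 10, 37] -> [37, 10, -8, -40] -> [37, 10, -8] -> [-8, 10, 37]
  [39, 9, 3, -26, 26] -> [-26, 3, 9, 26, 39] -> [39, 26, 9, 3, -26] -> [39, 26, 9] -> [9, 26, 39]
  [7, -18, 15, 26, 33] -> [-18, 7, 15, 26, 33] -> [33, 26, 15, 7, -18] -> [33, 26, 15] -> [15, 26, 33]
  [-11, 30, -49, 4] -> [-49, -11, 4, 30] -> [30, 4, -11, -49] -> [30, 4, -11] -> [-11, 4, 30]
  [26, -17, 22, -11, 7, 34, -1] -> [-17, -11, -1, 7, 22, 26, 34] -> [34, 26, 22, 7, -1, -11, -17] -> [34, 26, 22] -> [22, 26, 34]
  [-2, -42, 43, -14, 1, -9, -45, 49] -> [-45, -42, -14, -9, -2, 1, 43, 49] -> [49, 43, 1, -2, -9, -14, -42, -45] -> [49, 43, 1] -> [1, 43, 49]

[-8, 10, 37]; [9, 26, 39]; [15, 26, 33]; [-11, 4, 30]; [22, 26, 34]; [1, 43, 49]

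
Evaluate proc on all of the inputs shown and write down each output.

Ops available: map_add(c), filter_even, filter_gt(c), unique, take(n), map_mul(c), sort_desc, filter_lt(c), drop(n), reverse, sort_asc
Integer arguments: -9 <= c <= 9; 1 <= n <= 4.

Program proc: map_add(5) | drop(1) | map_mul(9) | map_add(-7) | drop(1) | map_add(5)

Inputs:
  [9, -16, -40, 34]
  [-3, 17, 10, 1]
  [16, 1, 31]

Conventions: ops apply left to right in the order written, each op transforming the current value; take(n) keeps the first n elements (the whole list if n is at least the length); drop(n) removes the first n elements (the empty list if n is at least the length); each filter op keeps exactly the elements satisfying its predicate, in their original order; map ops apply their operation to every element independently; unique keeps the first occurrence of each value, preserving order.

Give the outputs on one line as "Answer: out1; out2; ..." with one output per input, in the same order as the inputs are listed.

[-317, 349]; [133, 52]; [322]

Execution, op by op:
  [9, -16, -40, 34] -> [14, -11, -35, 39] -> [-11, -35, 39] -> [-99, -315, 351] -> [-106, -322, 344] -> [-322, 344] -> [-317, 349]
  [-3, 17, 10, 1] -> [2, 22, 15, 6] -> [22, 15, 6] -> [198, 135, 54] -> [191, 128, 47] -> [128, 47] -> [133, 52]
  [16, 1, 31] -> [21, 6, 36] -> [6, 36] -> [54, 324] -> [47, 317] -> [317] -> [322]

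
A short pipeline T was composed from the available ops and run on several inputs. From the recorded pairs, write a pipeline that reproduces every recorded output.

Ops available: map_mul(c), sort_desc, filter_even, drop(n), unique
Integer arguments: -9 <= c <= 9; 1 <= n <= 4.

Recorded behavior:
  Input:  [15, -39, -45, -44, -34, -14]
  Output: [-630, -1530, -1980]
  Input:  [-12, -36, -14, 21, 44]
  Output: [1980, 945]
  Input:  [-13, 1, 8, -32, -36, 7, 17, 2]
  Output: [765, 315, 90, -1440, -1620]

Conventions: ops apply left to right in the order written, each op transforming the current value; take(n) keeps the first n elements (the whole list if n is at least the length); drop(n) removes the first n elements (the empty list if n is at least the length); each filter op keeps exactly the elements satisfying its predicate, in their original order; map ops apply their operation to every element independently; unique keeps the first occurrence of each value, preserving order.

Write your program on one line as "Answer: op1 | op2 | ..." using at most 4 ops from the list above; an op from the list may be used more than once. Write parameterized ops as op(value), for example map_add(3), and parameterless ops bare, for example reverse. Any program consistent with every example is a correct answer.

drop(3) | map_mul(5) | sort_desc | map_mul(9)

Check, running the answer program on each example:
  [15, -39, -45, -44, -34, -14] -> [-44, -34, -14] -> [-220, -170, -70] -> [-70, -170, -220] -> [-630, -1530, -1980]
  [-12, -36, -14, 21, 44] -> [21, 44] -> [105, 220] -> [220, 105] -> [1980, 945]
  [-13, 1, 8, -32, -36, 7, 17, 2] -> [-32, -36, 7, 17, 2] -> [-160, -180, 35, 85, 10] -> [85, 35, 10, -160, -180] -> [765, 315, 90, -1440, -1620]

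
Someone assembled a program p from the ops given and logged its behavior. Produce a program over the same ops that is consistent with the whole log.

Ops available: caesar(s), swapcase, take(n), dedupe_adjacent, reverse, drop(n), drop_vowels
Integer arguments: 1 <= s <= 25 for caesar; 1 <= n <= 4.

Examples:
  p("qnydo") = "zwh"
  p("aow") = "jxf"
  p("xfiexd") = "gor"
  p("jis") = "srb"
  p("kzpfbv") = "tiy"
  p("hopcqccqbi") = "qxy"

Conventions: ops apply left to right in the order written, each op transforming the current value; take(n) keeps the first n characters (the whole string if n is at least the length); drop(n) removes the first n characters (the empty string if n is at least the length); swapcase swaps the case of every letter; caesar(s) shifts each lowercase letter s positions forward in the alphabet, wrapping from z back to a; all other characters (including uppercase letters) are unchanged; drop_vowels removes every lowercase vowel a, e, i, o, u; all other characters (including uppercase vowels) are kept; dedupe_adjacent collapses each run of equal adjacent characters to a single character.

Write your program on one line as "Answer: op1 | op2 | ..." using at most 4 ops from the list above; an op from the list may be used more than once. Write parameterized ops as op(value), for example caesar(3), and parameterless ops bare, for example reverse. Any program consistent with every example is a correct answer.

take(3) | caesar(10) | caesar(25)

Check, running the answer program on each example:
  "qnydo" -> "qny" -> "axi" -> "zwh"
  "aow" -> "aow" -> "kyg" -> "jxf"
  "xfiexd" -> "xfi" -> "hps" -> "gor"
  "jis" -> "jis" -> "tsc" -> "srb"
  "kzpfbv" -> "kzp" -> "ujz" -> "tiy"
  "hopcqccqbi" -> "hop" -> "ryz" -> "qxy"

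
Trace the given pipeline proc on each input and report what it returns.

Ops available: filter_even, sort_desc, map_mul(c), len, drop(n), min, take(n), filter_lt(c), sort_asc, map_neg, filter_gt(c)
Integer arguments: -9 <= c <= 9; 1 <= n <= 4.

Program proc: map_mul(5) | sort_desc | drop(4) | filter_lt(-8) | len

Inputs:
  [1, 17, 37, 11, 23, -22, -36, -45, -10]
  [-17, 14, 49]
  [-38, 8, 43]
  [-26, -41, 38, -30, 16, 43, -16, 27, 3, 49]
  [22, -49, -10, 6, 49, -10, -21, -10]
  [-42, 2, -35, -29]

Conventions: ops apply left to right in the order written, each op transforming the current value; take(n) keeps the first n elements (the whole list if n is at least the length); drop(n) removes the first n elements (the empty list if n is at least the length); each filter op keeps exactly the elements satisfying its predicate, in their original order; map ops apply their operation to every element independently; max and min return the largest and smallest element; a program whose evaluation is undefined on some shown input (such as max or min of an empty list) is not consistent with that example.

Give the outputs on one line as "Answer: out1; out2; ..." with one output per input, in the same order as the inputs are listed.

4; 0; 0; 4; 4; 0

Execution, op by op:
  [1, 17, 37, 11, 23, -22, -36, -45, -10] -> [5, 85, 185, 55, 115, -110, -180, -225, -50] -> [185, 115, 85, 55, 5, -50, -110, -180, -225] -> [5, -50, -110, -180, -225] -> [-50, -110, -180, -225] -> 4
  [-17, 14, 49] -> [-85, 70, 245] -> [245, 70, -85] -> [] -> [] -> 0
  [-38, 8, 43] -> [-190, 40, 215] -> [215, 40, -190] -> [] -> [] -> 0
  [-26, -41, 38, -30, 16, 43, -16, 27, 3, 49] -> [-130, -205, 190, -150, 80, 215, -80, 135, 15, 245] -> [245, 215, 190, 135, 80, 15, -80, -130, -150, -205] -> [80, 15, -80, -130, -150, -205] -> [-80, -130, -150, -205] -> 4
  [22, -49, -10, 6, 49, -10, -21, -10] -> [110, -245, -50, 30, 245, -50, -105, -50] -> [245, 110, 30, -50, -50, -50, -105, -245] -> [-50, -50, -105, -245] -> [-50, -50, -105, -245] -> 4
  [-42, 2, -35, -29] -> [-210, 10, -175, -145] -> [10, -145, -175, -210] -> [] -> [] -> 0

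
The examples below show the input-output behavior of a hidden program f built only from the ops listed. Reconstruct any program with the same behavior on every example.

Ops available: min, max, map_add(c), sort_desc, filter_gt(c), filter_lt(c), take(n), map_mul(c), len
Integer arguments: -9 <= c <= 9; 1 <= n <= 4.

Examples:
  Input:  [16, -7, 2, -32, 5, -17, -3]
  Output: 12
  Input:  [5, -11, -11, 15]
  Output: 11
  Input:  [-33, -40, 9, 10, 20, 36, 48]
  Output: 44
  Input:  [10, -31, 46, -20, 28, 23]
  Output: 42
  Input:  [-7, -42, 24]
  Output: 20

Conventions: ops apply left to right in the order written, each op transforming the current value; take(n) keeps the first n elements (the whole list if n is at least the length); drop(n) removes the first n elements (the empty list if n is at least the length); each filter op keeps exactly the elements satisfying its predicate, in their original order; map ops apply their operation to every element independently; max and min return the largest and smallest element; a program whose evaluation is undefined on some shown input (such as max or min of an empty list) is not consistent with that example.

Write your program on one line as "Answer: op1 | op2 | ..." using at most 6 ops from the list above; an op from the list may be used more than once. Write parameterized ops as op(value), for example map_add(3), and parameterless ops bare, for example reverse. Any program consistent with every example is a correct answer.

filter_gt(5) | map_add(-4) | filter_gt(9) | sort_desc | max

Check, running the answer program on each example:
  [16, -7, 2, -32, 5, -17, -3] -> [16] -> [12] -> [12] -> [12] -> 12
  [5, -11, -11, 15] -> [15] -> [11] -> [11] -> [11] -> 11
  [-33, -40, 9, 10, 20, 36, 48] -> [9, 10, 20, 36, 48] -> [5, 6, 16, 32, 44] -> [16, 32, 44] -> [44, 32, 16] -> 44
  [10, -31, 46, -20, 28, 23] -> [10, 46, 28, 23] -> [6, 42, 24, 19] -> [42, 24, 19] -> [42, 24, 19] -> 42
  [-7, -42, 24] -> [24] -> [20] -> [20] -> [20] -> 20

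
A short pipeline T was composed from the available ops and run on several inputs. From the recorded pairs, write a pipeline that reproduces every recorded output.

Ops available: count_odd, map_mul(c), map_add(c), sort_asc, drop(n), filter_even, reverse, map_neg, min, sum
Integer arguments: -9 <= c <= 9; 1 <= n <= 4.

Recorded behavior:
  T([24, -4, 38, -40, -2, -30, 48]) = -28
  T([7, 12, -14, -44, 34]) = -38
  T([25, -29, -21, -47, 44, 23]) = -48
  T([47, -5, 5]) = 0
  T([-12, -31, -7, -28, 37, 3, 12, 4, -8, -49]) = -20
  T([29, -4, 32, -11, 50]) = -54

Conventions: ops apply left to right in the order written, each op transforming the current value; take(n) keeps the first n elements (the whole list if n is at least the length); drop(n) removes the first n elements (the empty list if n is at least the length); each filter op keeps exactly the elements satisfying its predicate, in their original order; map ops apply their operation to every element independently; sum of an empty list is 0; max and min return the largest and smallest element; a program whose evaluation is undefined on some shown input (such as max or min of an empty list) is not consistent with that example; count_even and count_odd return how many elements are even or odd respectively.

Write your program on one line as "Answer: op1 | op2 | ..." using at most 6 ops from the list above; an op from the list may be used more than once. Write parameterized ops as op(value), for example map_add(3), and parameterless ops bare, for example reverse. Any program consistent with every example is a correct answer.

map_add(4) | drop(4) | map_neg | filter_even | sum

Check, running the answer program on each example:
  [24, -4, 38, -40, -2, -30, 48] -> [28, 0, 42, -36, 2, -26, 52] -> [2, -26, 52] -> [-2, 26, -52] -> [-2, 26, -52] -> -28
  [7, 12, -14, -44, 34] -> [11, 16, -10, -40, 38] -> [38] -> [-38] -> [-38] -> -38
  [25, -29, -21, -47, 44, 23] -> [29, -25, -17, -43, 48, 27] -> [48, 27] -> [-48, -27] -> [-48] -> -48
  [47, -5, 5] -> [51, -1, 9] -> [] -> [] -> [] -> 0
  [-12, -31, -7, -28, 37, 3, 12, 4, -8, -49] -> [-8, -27, -3, -24, 41, 7, 16, 8, -4, -45] -> [41, 7, 16, 8, -4, -45] -> [-41, -7, -16, -8, 4, 45] -> [-16, -8, 4] -> -20
  [29, -4, 32, -11, 50] -> [33, 0, 36, -7, 54] -> [54] -> [-54] -> [-54] -> -54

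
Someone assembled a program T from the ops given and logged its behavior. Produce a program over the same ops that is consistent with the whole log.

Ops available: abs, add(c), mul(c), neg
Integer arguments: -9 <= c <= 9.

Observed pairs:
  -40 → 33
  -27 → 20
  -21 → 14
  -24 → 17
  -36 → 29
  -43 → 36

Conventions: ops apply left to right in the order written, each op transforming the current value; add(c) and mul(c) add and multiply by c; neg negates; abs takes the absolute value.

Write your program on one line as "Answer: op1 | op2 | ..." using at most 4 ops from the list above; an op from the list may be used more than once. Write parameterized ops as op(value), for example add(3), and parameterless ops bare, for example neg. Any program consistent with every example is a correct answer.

add(2) | add(5) | neg

Check, running the answer program on each example:
  -40 -> -38 -> -33 -> 33
  -27 -> -25 -> -20 -> 20
  -21 -> -19 -> -14 -> 14
  -24 -> -22 -> -17 -> 17
  -36 -> -34 -> -29 -> 29
  -43 -> -41 -> -36 -> 36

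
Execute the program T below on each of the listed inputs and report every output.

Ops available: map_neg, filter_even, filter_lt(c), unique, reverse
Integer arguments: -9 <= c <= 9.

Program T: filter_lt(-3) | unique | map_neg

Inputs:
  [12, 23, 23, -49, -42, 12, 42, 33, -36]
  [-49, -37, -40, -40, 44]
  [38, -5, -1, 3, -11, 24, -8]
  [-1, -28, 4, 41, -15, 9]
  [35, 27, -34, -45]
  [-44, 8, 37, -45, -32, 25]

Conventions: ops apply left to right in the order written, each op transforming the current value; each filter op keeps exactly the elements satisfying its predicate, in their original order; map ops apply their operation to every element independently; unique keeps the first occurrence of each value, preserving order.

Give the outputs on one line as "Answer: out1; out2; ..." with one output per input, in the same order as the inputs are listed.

[49, 42, 36]; [49, 37, 40]; [5, 11, 8]; [28, 15]; [34, 45]; [44, 45, 32]

Execution, op by op:
  [12, 23, 23, -49, -42, 12, 42, 33, -36] -> [-49, -42, -36] -> [-49, -42, -36] -> [49, 42, 36]
  [-49, -37, -40, -40, 44] -> [-49, -37, -40, -40] -> [-49, -37, -40] -> [49, 37, 40]
  [38, -5, -1, 3, -11, 24, -8] -> [-5, -11, -8] -> [-5, -11, -8] -> [5, 11, 8]
  [-1, -28, 4, 41, -15, 9] -> [-28, -15] -> [-28, -15] -> [28, 15]
  [35, 27, -34, -45] -> [-34, -45] -> [-34, -45] -> [34, 45]
  [-44, 8, 37, -45, -32, 25] -> [-44, -45, -32] -> [-44, -45, -32] -> [44, 45, 32]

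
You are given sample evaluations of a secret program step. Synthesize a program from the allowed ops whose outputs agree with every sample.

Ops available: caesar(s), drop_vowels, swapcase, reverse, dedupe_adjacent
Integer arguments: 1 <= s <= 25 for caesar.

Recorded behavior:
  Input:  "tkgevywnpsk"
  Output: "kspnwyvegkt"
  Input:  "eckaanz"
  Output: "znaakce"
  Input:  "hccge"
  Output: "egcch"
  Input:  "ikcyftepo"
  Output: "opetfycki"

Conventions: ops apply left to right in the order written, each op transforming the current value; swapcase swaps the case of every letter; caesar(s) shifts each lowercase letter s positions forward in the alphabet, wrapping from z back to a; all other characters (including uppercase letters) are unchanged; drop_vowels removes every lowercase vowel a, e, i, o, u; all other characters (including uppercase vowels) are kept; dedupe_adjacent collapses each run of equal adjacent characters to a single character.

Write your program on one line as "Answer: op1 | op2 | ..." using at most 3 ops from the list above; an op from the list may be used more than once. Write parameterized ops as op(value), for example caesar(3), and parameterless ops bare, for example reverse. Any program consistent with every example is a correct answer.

swapcase | reverse | swapcase

Check, running the answer program on each example:
  "tkgevywnpsk" -> "TKGEVYWNPSK" -> "KSPNWYVEGKT" -> "kspnwyvegkt"
  "eckaanz" -> "ECKAANZ" -> "ZNAAKCE" -> "znaakce"
  "hccge" -> "HCCGE" -> "EGCCH" -> "egcch"
  "ikcyftepo" -> "IKCYFTEPO" -> "OPETFYCKI" -> "opetfycki"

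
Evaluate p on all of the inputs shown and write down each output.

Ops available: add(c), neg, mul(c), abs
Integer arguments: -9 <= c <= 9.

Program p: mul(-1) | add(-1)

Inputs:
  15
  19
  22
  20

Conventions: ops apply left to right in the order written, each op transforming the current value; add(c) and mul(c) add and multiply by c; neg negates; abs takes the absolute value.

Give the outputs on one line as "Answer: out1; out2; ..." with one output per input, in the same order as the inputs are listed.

Execution, op by op:
  15 -> -15 -> -16
  19 -> -19 -> -20
  22 -> -22 -> -23
  20 -> -20 -> -21

-16; -20; -23; -21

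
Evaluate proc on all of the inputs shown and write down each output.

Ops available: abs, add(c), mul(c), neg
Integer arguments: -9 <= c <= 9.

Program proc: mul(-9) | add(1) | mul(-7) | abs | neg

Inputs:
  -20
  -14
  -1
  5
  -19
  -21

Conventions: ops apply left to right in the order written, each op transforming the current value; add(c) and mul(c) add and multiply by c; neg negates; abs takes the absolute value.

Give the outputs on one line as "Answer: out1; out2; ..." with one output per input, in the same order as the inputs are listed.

-1267; -889; -70; -308; -1204; -1330

Execution, op by op:
  -20 -> 180 -> 181 -> -1267 -> 1267 -> -1267
  -14 -> 126 -> 127 -> -889 -> 889 -> -889
  -1 -> 9 -> 10 -> -70 -> 70 -> -70
  5 -> -45 -> -44 -> 308 -> 308 -> -308
  -19 -> 171 -> 172 -> -1204 -> 1204 -> -1204
  -21 -> 189 -> 190 -> -1330 -> 1330 -> -1330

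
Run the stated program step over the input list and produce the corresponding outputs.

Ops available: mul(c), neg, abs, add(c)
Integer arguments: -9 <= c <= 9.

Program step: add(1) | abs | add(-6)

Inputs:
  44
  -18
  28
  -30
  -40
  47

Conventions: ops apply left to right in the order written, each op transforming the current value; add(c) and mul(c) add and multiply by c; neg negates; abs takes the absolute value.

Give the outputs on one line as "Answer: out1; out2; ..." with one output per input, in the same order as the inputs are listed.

Execution, op by op:
  44 -> 45 -> 45 -> 39
  -18 -> -17 -> 17 -> 11
  28 -> 29 -> 29 -> 23
  -30 -> -29 -> 29 -> 23
  -40 -> -39 -> 39 -> 33
  47 -> 48 -> 48 -> 42

39; 11; 23; 23; 33; 42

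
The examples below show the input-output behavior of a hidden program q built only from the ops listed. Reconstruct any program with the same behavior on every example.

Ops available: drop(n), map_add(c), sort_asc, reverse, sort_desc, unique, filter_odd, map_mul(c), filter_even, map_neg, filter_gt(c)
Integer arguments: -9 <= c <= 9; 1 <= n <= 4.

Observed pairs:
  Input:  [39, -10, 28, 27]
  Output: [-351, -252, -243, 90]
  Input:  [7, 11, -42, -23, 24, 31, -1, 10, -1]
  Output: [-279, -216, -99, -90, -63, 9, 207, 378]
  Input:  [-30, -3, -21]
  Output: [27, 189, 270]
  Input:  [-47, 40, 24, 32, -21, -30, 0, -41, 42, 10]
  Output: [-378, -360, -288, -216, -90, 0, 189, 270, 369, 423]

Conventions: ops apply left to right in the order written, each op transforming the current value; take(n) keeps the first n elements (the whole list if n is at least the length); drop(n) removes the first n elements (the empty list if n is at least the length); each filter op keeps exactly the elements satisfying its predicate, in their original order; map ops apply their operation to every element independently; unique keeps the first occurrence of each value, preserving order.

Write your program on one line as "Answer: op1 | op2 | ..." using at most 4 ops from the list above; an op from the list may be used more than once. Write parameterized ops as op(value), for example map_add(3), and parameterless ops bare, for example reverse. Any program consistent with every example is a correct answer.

sort_desc | map_mul(-9) | unique

Check, running the answer program on each example:
  [39, -10, 28, 27] -> [39, 28, 27, -10] -> [-351, -252, -243, 90] -> [-351, -252, -243, 90]
  [7, 11, -42, -23, 24, 31, -1, 10, -1] -> [31, 24, 11, 10, 7, -1, -1, -23, -42] -> [-279, -216, -99, -90, -63, 9, 9, 207, 378] -> [-279, -216, -99, -90, -63, 9, 207, 378]
  [-30, -3, -21] -> [-3, -21, -30] -> [27, 189, 270] -> [27, 189, 270]
  [-47, 40, 24, 32, -21, -30, 0, -41, 42, 10] -> [42, 40, 32, 24, 10, 0, -21, -30, -41, -47] -> [-378, -360, -288, -216, -90, 0, 189, 270, 369, 423] -> [-378, -360, -288, -216, -90, 0, 189, 270, 369, 423]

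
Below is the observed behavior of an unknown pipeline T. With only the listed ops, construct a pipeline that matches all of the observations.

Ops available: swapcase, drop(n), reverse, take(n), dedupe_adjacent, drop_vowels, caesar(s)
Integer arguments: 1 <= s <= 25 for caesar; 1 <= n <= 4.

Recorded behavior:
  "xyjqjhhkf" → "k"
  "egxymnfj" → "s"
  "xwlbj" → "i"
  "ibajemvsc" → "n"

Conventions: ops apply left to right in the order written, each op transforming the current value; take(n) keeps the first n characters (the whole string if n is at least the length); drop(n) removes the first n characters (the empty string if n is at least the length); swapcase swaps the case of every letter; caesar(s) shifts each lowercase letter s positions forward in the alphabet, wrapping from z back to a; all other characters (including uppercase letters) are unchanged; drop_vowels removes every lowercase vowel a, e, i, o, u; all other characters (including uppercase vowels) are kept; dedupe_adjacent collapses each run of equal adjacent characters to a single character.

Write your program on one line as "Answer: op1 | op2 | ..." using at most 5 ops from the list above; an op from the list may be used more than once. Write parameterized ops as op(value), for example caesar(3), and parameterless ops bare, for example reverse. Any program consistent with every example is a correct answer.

take(4) | take(2) | caesar(12) | reverse | take(1)

Check, running the answer program on each example:
  "xyjqjhhkf" -> "xyjq" -> "xy" -> "jk" -> "kj" -> "k"
  "egxymnfj" -> "egxy" -> "eg" -> "qs" -> "sq" -> "s"
  "xwlbj" -> "xwlb" -> "xw" -> "ji" -> "ij" -> "i"
  "ibajemvsc" -> "ibaj" -> "ib" -> "un" -> "nu" -> "n"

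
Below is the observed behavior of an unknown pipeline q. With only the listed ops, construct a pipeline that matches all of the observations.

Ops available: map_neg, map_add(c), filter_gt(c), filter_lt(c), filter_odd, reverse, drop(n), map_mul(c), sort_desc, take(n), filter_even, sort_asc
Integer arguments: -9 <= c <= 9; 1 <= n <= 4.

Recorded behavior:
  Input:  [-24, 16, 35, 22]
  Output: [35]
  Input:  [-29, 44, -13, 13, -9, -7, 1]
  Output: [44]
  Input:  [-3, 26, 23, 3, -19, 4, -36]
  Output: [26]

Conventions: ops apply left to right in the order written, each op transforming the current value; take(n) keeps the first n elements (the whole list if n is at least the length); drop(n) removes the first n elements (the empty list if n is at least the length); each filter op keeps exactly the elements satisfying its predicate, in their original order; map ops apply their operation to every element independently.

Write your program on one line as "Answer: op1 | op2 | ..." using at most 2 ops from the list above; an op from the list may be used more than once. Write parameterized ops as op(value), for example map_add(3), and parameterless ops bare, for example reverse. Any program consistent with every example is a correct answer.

sort_desc | take(1)

Check, running the answer program on each example:
  [-24, 16, 35, 22] -> [35, 22, 16, -24] -> [35]
  [-29, 44, -13, 13, -9, -7, 1] -> [44, 13, 1, -7, -9, -13, -29] -> [44]
  [-3, 26, 23, 3, -19, 4, -36] -> [26, 23, 4, 3, -3, -19, -36] -> [26]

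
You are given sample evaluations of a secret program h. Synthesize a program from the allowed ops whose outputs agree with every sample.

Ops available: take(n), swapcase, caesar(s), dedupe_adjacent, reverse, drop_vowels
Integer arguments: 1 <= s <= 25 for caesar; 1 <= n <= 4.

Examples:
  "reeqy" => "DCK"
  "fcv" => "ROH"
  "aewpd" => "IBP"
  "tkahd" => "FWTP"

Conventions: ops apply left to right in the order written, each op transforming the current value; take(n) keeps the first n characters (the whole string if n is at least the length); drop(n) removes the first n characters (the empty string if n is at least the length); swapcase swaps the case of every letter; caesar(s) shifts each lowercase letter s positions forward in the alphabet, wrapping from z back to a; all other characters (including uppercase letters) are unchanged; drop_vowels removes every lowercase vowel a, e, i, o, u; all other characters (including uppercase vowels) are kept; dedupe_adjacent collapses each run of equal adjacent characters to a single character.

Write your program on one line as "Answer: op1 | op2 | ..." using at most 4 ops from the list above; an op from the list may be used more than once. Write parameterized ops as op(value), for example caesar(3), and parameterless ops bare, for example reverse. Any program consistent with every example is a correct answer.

drop_vowels | caesar(12) | swapcase

Check, running the answer program on each example:
  "reeqy" -> "rqy" -> "dck" -> "DCK"
  "fcv" -> "fcv" -> "roh" -> "ROH"
  "aewpd" -> "wpd" -> "ibp" -> "IBP"
  "tkahd" -> "tkhd" -> "fwtp" -> "FWTP"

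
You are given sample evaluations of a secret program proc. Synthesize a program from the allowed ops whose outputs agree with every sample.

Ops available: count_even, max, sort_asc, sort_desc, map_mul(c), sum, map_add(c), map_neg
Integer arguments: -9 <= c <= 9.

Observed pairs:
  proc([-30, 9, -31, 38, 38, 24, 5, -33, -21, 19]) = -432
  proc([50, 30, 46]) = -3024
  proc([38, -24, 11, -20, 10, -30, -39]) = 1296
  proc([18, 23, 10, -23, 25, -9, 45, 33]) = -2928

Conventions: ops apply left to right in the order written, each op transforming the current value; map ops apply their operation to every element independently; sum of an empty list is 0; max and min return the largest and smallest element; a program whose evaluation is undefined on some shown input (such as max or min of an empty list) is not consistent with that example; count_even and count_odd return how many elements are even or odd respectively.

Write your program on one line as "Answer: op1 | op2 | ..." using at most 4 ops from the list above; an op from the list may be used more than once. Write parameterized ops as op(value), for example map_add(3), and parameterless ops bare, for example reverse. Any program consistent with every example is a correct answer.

map_mul(6) | sort_asc | map_mul(-4) | sum

Check, running the answer program on each example:
  [-30, 9, -31, 38, 38, 24, 5, -33, -21, 19] -> [-180, 54, -186, 228, 228, 144, 30, -198, -126, 114] -> [-198, -186, -180, -126, 30, 54, 114, 144, 228, 228] -> [792, 744, 720, 504, -120, -216, -456, -576, -912, -912] -> -432
  [50, 30, 46] -> [300, 180, 276] -> [180, 276, 300] -> [-720, -1104, -1200] -> -3024
  [38, -24, 11, -20, 10, -30, -39] -> [228, -144, 66, -120, 60, -180, -234] -> [-234, -180, -144, -120, 60, 66, 228] -> [936, 720, 576, 480, -240, -264, -912] -> 1296
  [18, 23, 10, -23, 25, -9, 45, 33] -> [108, 138, 60, -138, 150, -54, 270, 198] -> [-138, -54, 60, 108, 138, 150, 198, 270] -> [552, 216, -240, -432, -552, -600, -792, -1080] -> -2928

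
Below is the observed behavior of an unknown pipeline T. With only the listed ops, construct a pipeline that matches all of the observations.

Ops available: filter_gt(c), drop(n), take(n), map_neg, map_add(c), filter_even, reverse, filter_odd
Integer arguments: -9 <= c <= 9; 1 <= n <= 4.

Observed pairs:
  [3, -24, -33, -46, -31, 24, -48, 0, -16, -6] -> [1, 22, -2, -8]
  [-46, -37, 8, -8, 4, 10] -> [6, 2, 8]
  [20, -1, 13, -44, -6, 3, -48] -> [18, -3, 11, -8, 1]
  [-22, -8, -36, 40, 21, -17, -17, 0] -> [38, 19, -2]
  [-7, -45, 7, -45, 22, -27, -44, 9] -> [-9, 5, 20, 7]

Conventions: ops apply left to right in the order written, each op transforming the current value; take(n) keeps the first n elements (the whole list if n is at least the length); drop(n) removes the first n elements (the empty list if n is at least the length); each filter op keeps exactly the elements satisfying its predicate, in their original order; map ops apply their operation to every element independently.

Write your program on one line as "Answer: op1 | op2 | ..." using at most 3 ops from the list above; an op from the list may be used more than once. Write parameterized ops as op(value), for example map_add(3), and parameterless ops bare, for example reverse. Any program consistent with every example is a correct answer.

filter_gt(-8) | map_add(-2)

Check, running the answer program on each example:
  [3, -24, -33, -46, -31, 24, -48, 0, -16, -6] -> [3, 24, 0, -6] -> [1, 22, -2, -8]
  [-46, -37, 8, -8, 4, 10] -> [8, 4, 10] -> [6, 2, 8]
  [20, -1, 13, -44, -6, 3, -48] -> [20, -1, 13, -6, 3] -> [18, -3, 11, -8, 1]
  [-22, -8, -36, 40, 21, -17, -17, 0] -> [40, 21, 0] -> [38, 19, -2]
  [-7, -45, 7, -45, 22, -27, -44, 9] -> [-7, 7, 22, 9] -> [-9, 5, 20, 7]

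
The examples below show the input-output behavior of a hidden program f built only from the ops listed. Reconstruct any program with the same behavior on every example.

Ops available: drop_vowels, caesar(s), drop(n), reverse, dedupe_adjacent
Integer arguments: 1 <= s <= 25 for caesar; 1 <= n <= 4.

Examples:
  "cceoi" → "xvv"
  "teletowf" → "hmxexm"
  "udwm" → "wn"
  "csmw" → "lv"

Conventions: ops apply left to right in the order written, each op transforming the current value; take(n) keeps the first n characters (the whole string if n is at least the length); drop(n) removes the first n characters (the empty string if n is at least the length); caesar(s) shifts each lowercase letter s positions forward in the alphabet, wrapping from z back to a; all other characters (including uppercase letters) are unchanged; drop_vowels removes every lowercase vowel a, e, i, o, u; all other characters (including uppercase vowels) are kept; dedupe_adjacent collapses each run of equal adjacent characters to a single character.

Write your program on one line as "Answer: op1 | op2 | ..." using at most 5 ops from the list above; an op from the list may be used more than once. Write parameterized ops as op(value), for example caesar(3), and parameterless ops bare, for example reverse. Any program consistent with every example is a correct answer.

reverse | caesar(3) | drop(1) | drop(1) | caesar(16)

Check, running the answer program on each example:
  "cceoi" -> "ioecc" -> "lrhff" -> "rhff" -> "hff" -> "xvv"
  "teletowf" -> "fwotelet" -> "izrwhohw" -> "zrwhohw" -> "rwhohw" -> "hmxexm"
  "udwm" -> "mwdu" -> "pzgx" -> "zgx" -> "gx" -> "wn"
  "csmw" -> "wmsc" -> "zpvf" -> "pvf" -> "vf" -> "lv"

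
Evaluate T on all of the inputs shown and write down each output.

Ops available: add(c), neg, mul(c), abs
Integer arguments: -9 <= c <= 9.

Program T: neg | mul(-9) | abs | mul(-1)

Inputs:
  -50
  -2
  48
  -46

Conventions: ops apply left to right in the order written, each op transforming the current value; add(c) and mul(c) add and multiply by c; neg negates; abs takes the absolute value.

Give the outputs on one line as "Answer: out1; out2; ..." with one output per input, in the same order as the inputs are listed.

Execution, op by op:
  -50 -> 50 -> -450 -> 450 -> -450
  -2 -> 2 -> -18 -> 18 -> -18
  48 -> -48 -> 432 -> 432 -> -432
  -46 -> 46 -> -414 -> 414 -> -414

-450; -18; -432; -414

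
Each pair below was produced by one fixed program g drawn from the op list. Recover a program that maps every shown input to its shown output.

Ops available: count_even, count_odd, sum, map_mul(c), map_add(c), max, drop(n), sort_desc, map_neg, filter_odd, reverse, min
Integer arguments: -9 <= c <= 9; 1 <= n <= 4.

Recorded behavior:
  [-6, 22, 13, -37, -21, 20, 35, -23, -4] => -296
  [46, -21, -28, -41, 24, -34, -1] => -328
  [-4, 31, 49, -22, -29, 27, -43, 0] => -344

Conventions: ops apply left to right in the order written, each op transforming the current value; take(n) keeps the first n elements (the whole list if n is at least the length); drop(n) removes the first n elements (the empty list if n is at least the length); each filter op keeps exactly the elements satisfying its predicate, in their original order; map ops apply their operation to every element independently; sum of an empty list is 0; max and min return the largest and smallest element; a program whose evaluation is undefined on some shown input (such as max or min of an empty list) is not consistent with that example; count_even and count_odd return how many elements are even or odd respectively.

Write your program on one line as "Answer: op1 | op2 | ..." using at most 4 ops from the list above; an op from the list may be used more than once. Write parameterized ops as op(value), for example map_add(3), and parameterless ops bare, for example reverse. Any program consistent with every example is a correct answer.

map_neg | reverse | map_mul(-8) | min

Check, running the answer program on each example:
  [-6, 22, 13, -37, -21, 20, 35, -23, -4] -> [6, -22, -13, 37, 21, -20, -35, 23, 4] -> [4, 23, -35, -20, 21, 37, -13, -22, 6] -> [-32, -184, 280, 160, -168, -296, 104, 176, -48] -> -296
  [46, -21, -28, -41, 24, -34, -1] -> [-46, 21, 28, 41, -24, 34, 1] -> [1, 34, -24, 41, 28, 21, -46] -> [-8, -272, 192, -328, -224, -168, 368] -> -328
  [-4, 31, 49, -22, -29, 27, -43, 0] -> [4, -31, -49, 22, 29, -27, 43, 0] -> [0, 43, -27, 29, 22, -49, -31, 4] -> [0, -344, 216, -232, -176, 392, 248, -32] -> -344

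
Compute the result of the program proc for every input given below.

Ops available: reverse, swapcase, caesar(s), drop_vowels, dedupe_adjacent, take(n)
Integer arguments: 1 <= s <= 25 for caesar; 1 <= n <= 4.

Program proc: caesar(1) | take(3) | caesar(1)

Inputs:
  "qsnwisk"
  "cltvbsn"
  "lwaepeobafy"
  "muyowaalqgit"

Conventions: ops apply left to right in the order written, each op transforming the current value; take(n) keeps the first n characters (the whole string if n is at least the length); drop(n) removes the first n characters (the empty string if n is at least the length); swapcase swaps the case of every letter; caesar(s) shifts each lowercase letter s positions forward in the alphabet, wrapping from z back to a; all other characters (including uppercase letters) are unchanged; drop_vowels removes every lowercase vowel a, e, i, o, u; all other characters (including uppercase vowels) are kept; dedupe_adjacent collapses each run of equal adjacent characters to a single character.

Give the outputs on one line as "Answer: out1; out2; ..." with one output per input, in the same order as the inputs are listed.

Execution, op by op:
  "qsnwisk" -> "rtoxjtl" -> "rto" -> "sup"
  "cltvbsn" -> "dmuwcto" -> "dmu" -> "env"
  "lwaepeobafy" -> "mxbfqfpcbgz" -> "mxb" -> "nyc"
  "muyowaalqgit" -> "nvzpxbbmrhju" -> "nvz" -> "owa"

"sup"; "env"; "nyc"; "owa"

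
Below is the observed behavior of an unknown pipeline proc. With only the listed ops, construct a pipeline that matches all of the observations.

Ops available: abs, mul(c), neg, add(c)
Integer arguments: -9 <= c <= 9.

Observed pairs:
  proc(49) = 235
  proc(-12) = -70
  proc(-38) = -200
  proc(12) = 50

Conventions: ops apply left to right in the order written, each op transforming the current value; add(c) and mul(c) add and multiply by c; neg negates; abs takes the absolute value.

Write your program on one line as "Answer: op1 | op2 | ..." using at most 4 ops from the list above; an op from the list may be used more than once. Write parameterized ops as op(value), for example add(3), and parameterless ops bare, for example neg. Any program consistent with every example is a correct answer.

mul(-1) | add(8) | add(-6) | mul(-5)

Check, running the answer program on each example:
  49 -> -49 -> -41 -> -47 -> 235
  -12 -> 12 -> 20 -> 14 -> -70
  -38 -> 38 -> 46 -> 40 -> -200
  12 -> -12 -> -4 -> -10 -> 50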